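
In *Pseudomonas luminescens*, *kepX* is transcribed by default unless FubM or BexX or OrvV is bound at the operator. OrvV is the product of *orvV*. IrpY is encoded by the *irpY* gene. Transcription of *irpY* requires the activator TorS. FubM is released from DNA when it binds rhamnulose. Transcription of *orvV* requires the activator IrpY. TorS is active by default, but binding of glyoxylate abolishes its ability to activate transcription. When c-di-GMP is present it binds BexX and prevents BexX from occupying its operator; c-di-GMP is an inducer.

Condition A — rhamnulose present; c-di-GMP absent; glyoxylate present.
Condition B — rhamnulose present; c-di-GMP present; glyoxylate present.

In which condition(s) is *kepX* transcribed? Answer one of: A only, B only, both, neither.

Condition A:
Rhamnulose is present, so FubM is inactive.
c-di-GMP is absent, so BexX is active.
Glyoxylate is present, so TorS is inactive.
Required activator TorS is absent, so *irpY* is not transcribed.
So IrpY is not produced.
Required activator IrpY is absent, so *orvV* is not transcribed.
So OrvV is not produced.
With repressor BexX bound, *kepX* is not transcribed.
→ *kepX* is OFF in A.
Condition B:
Rhamnulose is present, so FubM is inactive.
c-di-GMP is present, so BexX is inactive.
Glyoxylate is present, so TorS is inactive.
Required activator TorS is absent, so *irpY* is not transcribed.
So IrpY is not produced.
Required activator IrpY is absent, so *orvV* is not transcribed.
So OrvV is not produced.
With no repressor bound, *kepX* is transcribed.
→ *kepX* is ON in B.

B only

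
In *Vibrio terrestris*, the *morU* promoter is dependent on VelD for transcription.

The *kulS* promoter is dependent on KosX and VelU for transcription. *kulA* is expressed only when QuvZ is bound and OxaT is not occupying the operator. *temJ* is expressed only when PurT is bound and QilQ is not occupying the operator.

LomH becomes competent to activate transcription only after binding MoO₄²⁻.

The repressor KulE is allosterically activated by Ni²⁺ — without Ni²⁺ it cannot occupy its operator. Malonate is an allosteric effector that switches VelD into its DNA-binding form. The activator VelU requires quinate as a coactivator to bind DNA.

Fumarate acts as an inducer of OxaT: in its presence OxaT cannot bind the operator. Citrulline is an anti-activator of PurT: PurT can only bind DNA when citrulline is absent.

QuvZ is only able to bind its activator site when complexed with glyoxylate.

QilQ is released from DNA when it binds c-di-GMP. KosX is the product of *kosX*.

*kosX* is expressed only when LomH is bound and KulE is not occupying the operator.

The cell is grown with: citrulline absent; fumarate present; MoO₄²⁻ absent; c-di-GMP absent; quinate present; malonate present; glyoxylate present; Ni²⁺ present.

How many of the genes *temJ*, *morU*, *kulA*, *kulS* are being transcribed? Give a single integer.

c-di-GMP is absent, so QilQ is active.
Citrulline is absent, so PurT is active.
With repressor QilQ bound, *temJ* is not transcribed.
→ *temJ* is OFF.
Malonate is present, so VelD is active.
No repressor is bound and VelD is active, so *morU* is transcribed.
→ *morU* is ON.
Fumarate is present, so OxaT is inactive.
Glyoxylate is present, so QuvZ is active.
No repressor is bound and QuvZ is active, so *kulA* is transcribed.
→ *kulA* is ON.
MoO₄²⁻ is absent, so LomH is inactive.
Ni²⁺ is present, so KulE is active.
With repressor KulE bound, *kosX* is not transcribed.
So KosX is not produced.
Quinate is present, so VelU is active.
Required activator KosX is absent, so *kulS* is not transcribed.
→ *kulS* is OFF.
2 of the 4 genes are transcribed.

2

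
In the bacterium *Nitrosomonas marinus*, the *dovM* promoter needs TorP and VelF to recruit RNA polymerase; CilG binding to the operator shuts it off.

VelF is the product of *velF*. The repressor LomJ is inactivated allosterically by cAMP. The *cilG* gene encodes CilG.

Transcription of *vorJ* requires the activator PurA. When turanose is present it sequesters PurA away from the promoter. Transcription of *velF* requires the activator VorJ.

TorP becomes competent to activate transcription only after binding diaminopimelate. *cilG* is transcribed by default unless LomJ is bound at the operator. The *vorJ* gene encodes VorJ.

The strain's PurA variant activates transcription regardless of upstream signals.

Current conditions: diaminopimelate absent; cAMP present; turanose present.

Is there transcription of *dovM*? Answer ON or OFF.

OFF

cAMP is present, so LomJ is inactive.
With no repressor bound, *cilG* is transcribed.
So CilG is produced and active.
Diaminopimelate is absent, so TorP is inactive.
PurA is constitutively active in this strain.
No repressor is bound and PurA is active, so *vorJ* is transcribed.
So VorJ is produced and active.
No repressor is bound and VorJ is active, so *velF* is transcribed.
So VelF is produced and active.
With repressor CilG bound, *dovM* is not transcribed.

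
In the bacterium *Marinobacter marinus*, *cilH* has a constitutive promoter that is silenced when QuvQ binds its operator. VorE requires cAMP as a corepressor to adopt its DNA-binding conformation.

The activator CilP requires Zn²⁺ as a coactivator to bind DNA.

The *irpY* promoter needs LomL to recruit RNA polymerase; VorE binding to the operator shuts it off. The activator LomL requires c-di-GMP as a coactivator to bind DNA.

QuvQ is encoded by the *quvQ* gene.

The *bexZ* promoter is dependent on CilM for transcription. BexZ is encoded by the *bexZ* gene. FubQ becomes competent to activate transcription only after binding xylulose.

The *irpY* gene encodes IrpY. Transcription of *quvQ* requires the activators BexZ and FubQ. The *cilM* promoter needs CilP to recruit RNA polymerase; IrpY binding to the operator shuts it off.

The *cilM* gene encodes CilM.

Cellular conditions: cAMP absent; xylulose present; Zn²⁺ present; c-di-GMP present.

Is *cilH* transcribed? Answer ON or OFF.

c-di-GMP is present, so LomL is active.
cAMP is absent, so VorE is inactive.
No repressor is bound and LomL is active, so *irpY* is transcribed.
So IrpY is produced and active.
Zn²⁺ is present, so CilP is active.
With repressor IrpY bound, *cilM* is not transcribed.
So CilM is not produced.
Required activator CilM is absent, so *bexZ* is not transcribed.
So BexZ is not produced.
Xylulose is present, so FubQ is active.
Required activator BexZ is absent, so *quvQ* is not transcribed.
So QuvQ is not produced.
With no repressor bound, *cilH* is transcribed.

ON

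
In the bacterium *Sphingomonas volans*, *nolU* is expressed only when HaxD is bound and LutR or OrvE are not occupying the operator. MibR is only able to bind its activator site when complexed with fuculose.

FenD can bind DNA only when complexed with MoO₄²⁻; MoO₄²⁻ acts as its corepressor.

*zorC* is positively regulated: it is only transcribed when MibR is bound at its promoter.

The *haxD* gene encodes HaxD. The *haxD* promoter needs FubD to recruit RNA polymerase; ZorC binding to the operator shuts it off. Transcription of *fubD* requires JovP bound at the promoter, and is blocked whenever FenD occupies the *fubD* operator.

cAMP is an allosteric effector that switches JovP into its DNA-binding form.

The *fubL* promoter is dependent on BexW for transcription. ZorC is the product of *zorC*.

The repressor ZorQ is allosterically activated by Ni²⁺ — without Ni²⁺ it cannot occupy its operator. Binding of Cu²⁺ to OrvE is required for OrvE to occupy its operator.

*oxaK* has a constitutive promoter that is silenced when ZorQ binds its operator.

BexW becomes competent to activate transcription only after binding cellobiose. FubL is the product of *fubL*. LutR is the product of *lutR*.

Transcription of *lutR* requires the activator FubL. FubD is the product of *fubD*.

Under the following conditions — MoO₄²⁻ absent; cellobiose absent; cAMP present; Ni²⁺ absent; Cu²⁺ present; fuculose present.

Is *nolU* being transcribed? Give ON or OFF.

OFF

Cellobiose is absent, so BexW is inactive.
Required activator BexW is absent, so *fubL* is not transcribed.
So FubL is not produced.
Required activator FubL is absent, so *lutR* is not transcribed.
So LutR is not produced.
Cu²⁺ is present, so OrvE is active.
MoO₄²⁻ is absent, so FenD is inactive.
cAMP is present, so JovP is active.
No repressor is bound and JovP is active, so *fubD* is transcribed.
So FubD is produced and active.
Fuculose is present, so MibR is active.
No repressor is bound and MibR is active, so *zorC* is transcribed.
So ZorC is produced and active.
With repressor ZorC bound, *haxD* is not transcribed.
So HaxD is not produced.
With repressor OrvE bound, *nolU* is not transcribed.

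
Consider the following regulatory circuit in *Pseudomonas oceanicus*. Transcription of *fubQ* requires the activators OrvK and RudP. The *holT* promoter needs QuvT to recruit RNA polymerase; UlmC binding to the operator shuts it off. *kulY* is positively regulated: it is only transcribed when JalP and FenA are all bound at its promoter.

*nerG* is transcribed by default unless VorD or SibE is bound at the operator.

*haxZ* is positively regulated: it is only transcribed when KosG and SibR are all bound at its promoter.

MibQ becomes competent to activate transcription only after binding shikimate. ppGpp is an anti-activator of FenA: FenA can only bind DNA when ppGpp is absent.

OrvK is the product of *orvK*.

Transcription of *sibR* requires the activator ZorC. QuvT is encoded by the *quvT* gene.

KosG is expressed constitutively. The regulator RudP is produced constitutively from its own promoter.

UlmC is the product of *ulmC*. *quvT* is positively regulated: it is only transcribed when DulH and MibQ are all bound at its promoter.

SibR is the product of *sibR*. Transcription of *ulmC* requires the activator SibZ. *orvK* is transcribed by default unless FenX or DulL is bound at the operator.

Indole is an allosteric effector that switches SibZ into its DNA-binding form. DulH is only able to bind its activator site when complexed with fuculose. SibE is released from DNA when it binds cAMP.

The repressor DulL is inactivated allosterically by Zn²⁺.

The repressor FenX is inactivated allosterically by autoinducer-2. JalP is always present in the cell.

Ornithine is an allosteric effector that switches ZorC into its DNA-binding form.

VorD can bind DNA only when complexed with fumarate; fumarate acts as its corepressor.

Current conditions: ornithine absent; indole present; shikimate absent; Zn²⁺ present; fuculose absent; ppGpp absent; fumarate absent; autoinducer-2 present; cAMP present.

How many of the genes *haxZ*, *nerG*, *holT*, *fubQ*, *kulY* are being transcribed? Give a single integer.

3

KosG is produced constitutively and is active.
Ornithine is absent, so ZorC is inactive.
Required activator ZorC is absent, so *sibR* is not transcribed.
So SibR is not produced.
Required activator SibR is absent, so *haxZ* is not transcribed.
→ *haxZ* is OFF.
Fumarate is absent, so VorD is inactive.
cAMP is present, so SibE is inactive.
With no repressor bound, *nerG* is transcribed.
→ *nerG* is ON.
Fuculose is absent, so DulH is inactive.
Shikimate is absent, so MibQ is inactive.
Required activator DulH is absent, so *quvT* is not transcribed.
So QuvT is not produced.
Indole is present, so SibZ is active.
No repressor is bound and SibZ is active, so *ulmC* is transcribed.
So UlmC is produced and active.
With repressor UlmC bound, *holT* is not transcribed.
→ *holT* is OFF.
Autoinducer-2 is present, so FenX is inactive.
Zn²⁺ is present, so DulL is inactive.
With no repressor bound, *orvK* is transcribed.
So OrvK is produced and active.
RudP is produced constitutively and is active.
No repressor is bound and OrvK and RudP are active, so *fubQ* is transcribed.
→ *fubQ* is ON.
JalP is produced constitutively and is active.
ppGpp is absent, so FenA is active.
No repressor is bound and JalP and FenA are active, so *kulY* is transcribed.
→ *kulY* is ON.
3 of the 5 genes are transcribed.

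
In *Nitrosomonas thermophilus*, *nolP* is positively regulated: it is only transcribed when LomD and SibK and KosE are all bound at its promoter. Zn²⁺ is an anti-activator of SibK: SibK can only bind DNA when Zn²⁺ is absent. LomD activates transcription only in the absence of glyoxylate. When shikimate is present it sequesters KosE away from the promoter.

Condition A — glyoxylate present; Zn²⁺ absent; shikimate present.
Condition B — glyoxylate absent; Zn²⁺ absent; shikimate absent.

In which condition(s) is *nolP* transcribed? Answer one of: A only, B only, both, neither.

B only

Condition A:
Glyoxylate is present, so LomD is inactive.
Zn²⁺ is absent, so SibK is active.
Shikimate is present, so KosE is inactive.
Required activator LomD is absent, so *nolP* is not transcribed.
→ *nolP* is OFF in A.
Condition B:
Glyoxylate is absent, so LomD is active.
Zn²⁺ is absent, so SibK is active.
Shikimate is absent, so KosE is active.
No repressor is bound and LomD and SibK and KosE are active, so *nolP* is transcribed.
→ *nolP* is ON in B.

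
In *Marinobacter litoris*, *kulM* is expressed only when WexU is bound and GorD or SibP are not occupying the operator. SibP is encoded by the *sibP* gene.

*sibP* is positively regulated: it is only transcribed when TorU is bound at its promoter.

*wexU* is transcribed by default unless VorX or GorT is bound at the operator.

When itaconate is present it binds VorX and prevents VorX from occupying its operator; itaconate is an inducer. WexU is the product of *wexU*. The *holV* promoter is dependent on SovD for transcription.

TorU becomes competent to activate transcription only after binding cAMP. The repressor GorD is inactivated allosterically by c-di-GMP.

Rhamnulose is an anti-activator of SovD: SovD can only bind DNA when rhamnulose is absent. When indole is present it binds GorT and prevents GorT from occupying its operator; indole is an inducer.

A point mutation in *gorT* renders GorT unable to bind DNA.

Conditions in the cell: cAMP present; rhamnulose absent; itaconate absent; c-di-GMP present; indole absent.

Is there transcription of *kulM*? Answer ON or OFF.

OFF

c-di-GMP is present, so GorD is inactive.
cAMP is present, so TorU is active.
No repressor is bound and TorU is active, so *sibP* is transcribed.
So SibP is produced and active.
Itaconate is absent, so VorX is active.
GorT is non-functional in this strain, so it has no effect.
With repressor VorX bound, *wexU* is not transcribed.
So WexU is not produced.
With repressor SibP bound, *kulM* is not transcribed.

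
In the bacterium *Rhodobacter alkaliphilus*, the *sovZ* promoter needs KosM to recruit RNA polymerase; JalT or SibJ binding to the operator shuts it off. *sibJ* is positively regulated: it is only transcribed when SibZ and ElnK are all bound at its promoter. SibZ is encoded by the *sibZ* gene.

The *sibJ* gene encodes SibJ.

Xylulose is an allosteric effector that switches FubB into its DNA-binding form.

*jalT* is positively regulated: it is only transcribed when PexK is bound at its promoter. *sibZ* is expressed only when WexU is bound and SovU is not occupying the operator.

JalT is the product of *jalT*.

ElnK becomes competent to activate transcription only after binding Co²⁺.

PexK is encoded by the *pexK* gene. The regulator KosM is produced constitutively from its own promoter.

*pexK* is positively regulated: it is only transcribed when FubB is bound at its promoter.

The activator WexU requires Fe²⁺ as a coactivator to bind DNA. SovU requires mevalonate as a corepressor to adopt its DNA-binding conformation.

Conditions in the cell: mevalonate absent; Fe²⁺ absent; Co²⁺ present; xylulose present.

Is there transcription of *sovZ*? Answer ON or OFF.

Xylulose is present, so FubB is active.
No repressor is bound and FubB is active, so *pexK* is transcribed.
So PexK is produced and active.
No repressor is bound and PexK is active, so *jalT* is transcribed.
So JalT is produced and active.
Mevalonate is absent, so SovU is inactive.
Fe²⁺ is absent, so WexU is inactive.
Required activator WexU is absent, so *sibZ* is not transcribed.
So SibZ is not produced.
Co²⁺ is present, so ElnK is active.
Required activator SibZ is absent, so *sibJ* is not transcribed.
So SibJ is not produced.
KosM is produced constitutively and is active.
With repressor JalT bound, *sovZ* is not transcribed.

OFF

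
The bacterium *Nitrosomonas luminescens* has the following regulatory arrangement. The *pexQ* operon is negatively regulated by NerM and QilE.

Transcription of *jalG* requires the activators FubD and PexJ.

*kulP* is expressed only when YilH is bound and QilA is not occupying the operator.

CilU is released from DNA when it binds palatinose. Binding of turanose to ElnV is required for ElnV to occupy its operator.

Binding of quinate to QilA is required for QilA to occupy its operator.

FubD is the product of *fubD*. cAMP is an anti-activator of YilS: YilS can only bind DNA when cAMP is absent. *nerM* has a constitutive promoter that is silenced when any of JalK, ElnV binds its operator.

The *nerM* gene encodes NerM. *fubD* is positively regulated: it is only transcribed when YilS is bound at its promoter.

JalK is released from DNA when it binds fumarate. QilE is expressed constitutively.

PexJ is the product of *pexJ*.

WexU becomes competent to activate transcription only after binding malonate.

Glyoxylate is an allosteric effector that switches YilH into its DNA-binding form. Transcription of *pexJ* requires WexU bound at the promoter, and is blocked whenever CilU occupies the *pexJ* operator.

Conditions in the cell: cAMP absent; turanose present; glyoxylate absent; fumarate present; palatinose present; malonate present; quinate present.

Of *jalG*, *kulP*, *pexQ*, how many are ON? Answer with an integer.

1

cAMP is absent, so YilS is active.
No repressor is bound and YilS is active, so *fubD* is transcribed.
So FubD is produced and active.
Malonate is present, so WexU is active.
Palatinose is present, so CilU is inactive.
No repressor is bound and WexU is active, so *pexJ* is transcribed.
So PexJ is produced and active.
No repressor is bound and FubD and PexJ are active, so *jalG* is transcribed.
→ *jalG* is ON.
Glyoxylate is absent, so YilH is inactive.
Quinate is present, so QilA is active.
With repressor QilA bound, *kulP* is not transcribed.
→ *kulP* is OFF.
Fumarate is present, so JalK is inactive.
Turanose is present, so ElnV is active.
With repressor ElnV bound, *nerM* is not transcribed.
So NerM is not produced.
QilE is produced constitutively and is active.
With repressor QilE bound, *pexQ* is not transcribed.
→ *pexQ* is OFF.
1 of the 3 genes is transcribed.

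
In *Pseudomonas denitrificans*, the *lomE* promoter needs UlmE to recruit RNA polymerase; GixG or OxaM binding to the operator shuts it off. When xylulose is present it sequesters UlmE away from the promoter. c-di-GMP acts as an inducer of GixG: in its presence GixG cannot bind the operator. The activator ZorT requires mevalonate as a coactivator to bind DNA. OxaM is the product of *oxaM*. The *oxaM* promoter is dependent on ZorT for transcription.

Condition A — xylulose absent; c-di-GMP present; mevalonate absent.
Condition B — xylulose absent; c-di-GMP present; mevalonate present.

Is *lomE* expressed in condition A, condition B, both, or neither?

A only

Condition A:
Xylulose is absent, so UlmE is active.
c-di-GMP is present, so GixG is inactive.
Mevalonate is absent, so ZorT is inactive.
Required activator ZorT is absent, so *oxaM* is not transcribed.
So OxaM is not produced.
No repressor is bound and UlmE is active, so *lomE* is transcribed.
→ *lomE* is ON in A.
Condition B:
Xylulose is absent, so UlmE is active.
c-di-GMP is present, so GixG is inactive.
Mevalonate is present, so ZorT is active.
No repressor is bound and ZorT is active, so *oxaM* is transcribed.
So OxaM is produced and active.
With repressor OxaM bound, *lomE* is not transcribed.
→ *lomE* is OFF in B.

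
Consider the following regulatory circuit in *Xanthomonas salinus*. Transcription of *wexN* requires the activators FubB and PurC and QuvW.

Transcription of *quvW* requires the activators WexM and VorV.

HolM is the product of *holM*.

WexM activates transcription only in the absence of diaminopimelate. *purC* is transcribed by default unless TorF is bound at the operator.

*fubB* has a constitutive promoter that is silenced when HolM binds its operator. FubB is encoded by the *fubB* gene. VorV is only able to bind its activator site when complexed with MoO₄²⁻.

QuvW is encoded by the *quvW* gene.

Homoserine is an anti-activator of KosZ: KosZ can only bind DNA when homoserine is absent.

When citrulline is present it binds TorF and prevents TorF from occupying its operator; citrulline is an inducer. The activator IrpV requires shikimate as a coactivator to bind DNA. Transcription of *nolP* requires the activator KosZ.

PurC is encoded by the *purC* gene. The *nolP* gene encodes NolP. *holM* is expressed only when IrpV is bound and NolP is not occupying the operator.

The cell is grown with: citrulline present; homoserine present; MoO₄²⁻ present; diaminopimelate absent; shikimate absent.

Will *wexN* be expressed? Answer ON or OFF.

ON

Shikimate is absent, so IrpV is inactive.
Homoserine is present, so KosZ is inactive.
Required activator KosZ is absent, so *nolP* is not transcribed.
So NolP is not produced.
Required activator IrpV is absent, so *holM* is not transcribed.
So HolM is not produced.
With no repressor bound, *fubB* is transcribed.
So FubB is produced and active.
Citrulline is present, so TorF is inactive.
With no repressor bound, *purC* is transcribed.
So PurC is produced and active.
Diaminopimelate is absent, so WexM is active.
MoO₄²⁻ is present, so VorV is active.
No repressor is bound and WexM and VorV are active, so *quvW* is transcribed.
So QuvW is produced and active.
No repressor is bound and FubB and PurC and QuvW are active, so *wexN* is transcribed.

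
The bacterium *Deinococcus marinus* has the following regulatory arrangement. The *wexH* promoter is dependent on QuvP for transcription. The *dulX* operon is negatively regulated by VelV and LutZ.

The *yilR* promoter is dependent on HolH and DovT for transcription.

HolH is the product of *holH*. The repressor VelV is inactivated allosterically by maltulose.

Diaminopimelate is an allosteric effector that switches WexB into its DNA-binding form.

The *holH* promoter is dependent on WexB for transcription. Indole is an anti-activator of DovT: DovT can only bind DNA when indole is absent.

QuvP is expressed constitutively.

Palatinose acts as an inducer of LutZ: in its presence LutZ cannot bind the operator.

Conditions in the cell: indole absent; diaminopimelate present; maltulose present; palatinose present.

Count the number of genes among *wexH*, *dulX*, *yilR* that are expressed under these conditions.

3

QuvP is produced constitutively and is active.
No repressor is bound and QuvP is active, so *wexH* is transcribed.
→ *wexH* is ON.
Maltulose is present, so VelV is inactive.
Palatinose is present, so LutZ is inactive.
With no repressor bound, *dulX* is transcribed.
→ *dulX* is ON.
Diaminopimelate is present, so WexB is active.
No repressor is bound and WexB is active, so *holH* is transcribed.
So HolH is produced and active.
Indole is absent, so DovT is active.
No repressor is bound and HolH and DovT are active, so *yilR* is transcribed.
→ *yilR* is ON.
3 of the 3 genes are transcribed.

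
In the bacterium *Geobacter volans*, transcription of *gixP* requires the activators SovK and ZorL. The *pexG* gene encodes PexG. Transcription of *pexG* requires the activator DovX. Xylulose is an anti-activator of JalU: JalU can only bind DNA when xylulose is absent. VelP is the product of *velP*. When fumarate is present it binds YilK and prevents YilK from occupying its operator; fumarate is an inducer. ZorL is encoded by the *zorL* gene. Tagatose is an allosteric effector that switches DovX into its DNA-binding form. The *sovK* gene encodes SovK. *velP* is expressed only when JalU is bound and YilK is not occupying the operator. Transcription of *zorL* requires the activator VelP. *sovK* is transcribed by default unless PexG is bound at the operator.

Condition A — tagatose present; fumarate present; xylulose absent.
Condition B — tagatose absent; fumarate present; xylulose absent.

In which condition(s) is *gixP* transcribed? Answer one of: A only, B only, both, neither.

Condition A:
Tagatose is present, so DovX is active.
No repressor is bound and DovX is active, so *pexG* is transcribed.
So PexG is produced and active.
With repressor PexG bound, *sovK* is not transcribed.
So SovK is not produced.
Fumarate is present, so YilK is inactive.
Xylulose is absent, so JalU is active.
No repressor is bound and JalU is active, so *velP* is transcribed.
So VelP is produced and active.
No repressor is bound and VelP is active, so *zorL* is transcribed.
So ZorL is produced and active.
Required activator SovK is absent, so *gixP* is not transcribed.
→ *gixP* is OFF in A.
Condition B:
Tagatose is absent, so DovX is inactive.
Required activator DovX is absent, so *pexG* is not transcribed.
So PexG is not produced.
With no repressor bound, *sovK* is transcribed.
So SovK is produced and active.
Fumarate is present, so YilK is inactive.
Xylulose is absent, so JalU is active.
No repressor is bound and JalU is active, so *velP* is transcribed.
So VelP is produced and active.
No repressor is bound and VelP is active, so *zorL* is transcribed.
So ZorL is produced and active.
No repressor is bound and SovK and ZorL are active, so *gixP* is transcribed.
→ *gixP* is ON in B.

B only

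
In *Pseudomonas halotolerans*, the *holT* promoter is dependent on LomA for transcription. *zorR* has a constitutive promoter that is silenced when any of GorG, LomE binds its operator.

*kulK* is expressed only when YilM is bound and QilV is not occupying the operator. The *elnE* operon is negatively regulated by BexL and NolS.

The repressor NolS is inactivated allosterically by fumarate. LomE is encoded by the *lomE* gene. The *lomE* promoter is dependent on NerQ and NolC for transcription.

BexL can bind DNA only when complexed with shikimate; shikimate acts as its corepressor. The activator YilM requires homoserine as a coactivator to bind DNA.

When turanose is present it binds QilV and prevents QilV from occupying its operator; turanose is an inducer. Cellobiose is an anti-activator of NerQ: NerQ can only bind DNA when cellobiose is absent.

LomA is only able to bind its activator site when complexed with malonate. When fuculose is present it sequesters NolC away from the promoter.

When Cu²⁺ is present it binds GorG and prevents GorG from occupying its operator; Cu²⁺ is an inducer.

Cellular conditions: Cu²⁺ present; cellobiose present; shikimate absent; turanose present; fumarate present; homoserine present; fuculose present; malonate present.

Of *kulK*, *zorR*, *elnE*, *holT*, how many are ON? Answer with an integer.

4

Homoserine is present, so YilM is active.
Turanose is present, so QilV is inactive.
No repressor is bound and YilM is active, so *kulK* is transcribed.
→ *kulK* is ON.
Cu²⁺ is present, so GorG is inactive.
Cellobiose is present, so NerQ is inactive.
Fuculose is present, so NolC is inactive.
Required activator NerQ is absent, so *lomE* is not transcribed.
So LomE is not produced.
With no repressor bound, *zorR* is transcribed.
→ *zorR* is ON.
Shikimate is absent, so BexL is inactive.
Fumarate is present, so NolS is inactive.
With no repressor bound, *elnE* is transcribed.
→ *elnE* is ON.
Malonate is present, so LomA is active.
No repressor is bound and LomA is active, so *holT* is transcribed.
→ *holT* is ON.
4 of the 4 genes are transcribed.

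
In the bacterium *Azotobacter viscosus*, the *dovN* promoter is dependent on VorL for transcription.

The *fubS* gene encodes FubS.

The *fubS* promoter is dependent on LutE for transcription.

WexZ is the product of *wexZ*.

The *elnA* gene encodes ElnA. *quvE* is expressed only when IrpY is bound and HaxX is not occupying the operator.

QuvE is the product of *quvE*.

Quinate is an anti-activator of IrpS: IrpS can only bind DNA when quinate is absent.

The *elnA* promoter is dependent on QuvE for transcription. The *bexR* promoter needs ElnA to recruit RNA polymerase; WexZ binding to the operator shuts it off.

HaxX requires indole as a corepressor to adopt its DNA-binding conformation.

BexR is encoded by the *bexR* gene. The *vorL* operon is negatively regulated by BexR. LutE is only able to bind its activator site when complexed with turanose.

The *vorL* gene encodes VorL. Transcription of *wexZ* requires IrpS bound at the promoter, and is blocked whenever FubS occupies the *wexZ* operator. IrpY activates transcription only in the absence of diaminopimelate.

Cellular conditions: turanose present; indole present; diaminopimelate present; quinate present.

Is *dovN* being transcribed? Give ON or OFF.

Indole is present, so HaxX is active.
Diaminopimelate is present, so IrpY is inactive.
With repressor HaxX bound, *quvE* is not transcribed.
So QuvE is not produced.
Required activator QuvE is absent, so *elnA* is not transcribed.
So ElnA is not produced.
Quinate is present, so IrpS is inactive.
Turanose is present, so LutE is active.
No repressor is bound and LutE is active, so *fubS* is transcribed.
So FubS is produced and active.
With repressor FubS bound, *wexZ* is not transcribed.
So WexZ is not produced.
Required activator ElnA is absent, so *bexR* is not transcribed.
So BexR is not produced.
With no repressor bound, *vorL* is transcribed.
So VorL is produced and active.
No repressor is bound and VorL is active, so *dovN* is transcribed.

ON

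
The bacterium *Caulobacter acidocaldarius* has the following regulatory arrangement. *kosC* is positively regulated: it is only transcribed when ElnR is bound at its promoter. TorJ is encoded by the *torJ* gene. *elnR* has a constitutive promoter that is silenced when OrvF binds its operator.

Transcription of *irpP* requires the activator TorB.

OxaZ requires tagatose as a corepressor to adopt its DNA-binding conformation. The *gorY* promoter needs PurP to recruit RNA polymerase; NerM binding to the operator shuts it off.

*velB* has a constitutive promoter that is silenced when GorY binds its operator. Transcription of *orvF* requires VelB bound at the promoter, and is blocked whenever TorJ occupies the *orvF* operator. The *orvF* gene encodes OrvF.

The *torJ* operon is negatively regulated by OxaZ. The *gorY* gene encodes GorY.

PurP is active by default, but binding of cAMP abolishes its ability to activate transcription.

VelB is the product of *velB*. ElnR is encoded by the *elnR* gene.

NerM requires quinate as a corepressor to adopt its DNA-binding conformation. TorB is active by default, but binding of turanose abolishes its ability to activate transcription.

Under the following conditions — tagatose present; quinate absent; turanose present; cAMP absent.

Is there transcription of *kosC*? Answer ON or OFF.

cAMP is absent, so PurP is active.
Quinate is absent, so NerM is inactive.
No repressor is bound and PurP is active, so *gorY* is transcribed.
So GorY is produced and active.
With repressor GorY bound, *velB* is not transcribed.
So VelB is not produced.
Tagatose is present, so OxaZ is active.
With repressor OxaZ bound, *torJ* is not transcribed.
So TorJ is not produced.
Required activator VelB is absent, so *orvF* is not transcribed.
So OrvF is not produced.
With no repressor bound, *elnR* is transcribed.
So ElnR is produced and active.
No repressor is bound and ElnR is active, so *kosC* is transcribed.

ON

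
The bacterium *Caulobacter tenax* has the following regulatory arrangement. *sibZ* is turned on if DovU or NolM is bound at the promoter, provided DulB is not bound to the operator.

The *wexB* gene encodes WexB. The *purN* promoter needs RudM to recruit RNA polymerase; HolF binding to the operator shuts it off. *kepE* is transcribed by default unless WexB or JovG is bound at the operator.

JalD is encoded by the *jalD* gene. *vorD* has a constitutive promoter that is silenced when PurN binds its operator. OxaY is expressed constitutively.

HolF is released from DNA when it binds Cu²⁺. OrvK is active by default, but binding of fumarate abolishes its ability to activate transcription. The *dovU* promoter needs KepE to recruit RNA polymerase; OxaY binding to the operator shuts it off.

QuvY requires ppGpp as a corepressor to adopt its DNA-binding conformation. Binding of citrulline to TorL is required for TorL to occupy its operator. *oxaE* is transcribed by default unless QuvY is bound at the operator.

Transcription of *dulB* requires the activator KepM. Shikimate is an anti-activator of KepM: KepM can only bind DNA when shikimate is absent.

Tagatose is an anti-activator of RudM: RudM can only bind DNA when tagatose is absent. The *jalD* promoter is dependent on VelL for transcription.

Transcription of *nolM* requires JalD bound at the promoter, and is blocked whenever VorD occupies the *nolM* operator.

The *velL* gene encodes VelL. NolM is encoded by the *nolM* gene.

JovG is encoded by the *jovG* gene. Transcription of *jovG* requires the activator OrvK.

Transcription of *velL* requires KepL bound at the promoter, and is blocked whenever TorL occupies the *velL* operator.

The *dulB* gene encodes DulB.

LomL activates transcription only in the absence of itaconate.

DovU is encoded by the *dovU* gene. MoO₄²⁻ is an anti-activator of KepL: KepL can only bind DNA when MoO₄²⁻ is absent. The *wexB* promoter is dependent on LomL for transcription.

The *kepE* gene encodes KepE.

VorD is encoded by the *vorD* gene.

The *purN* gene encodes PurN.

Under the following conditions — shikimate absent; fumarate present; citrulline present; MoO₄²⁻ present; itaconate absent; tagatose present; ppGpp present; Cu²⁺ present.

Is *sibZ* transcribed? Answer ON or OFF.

OFF

OxaY is produced constitutively and is active.
Itaconate is absent, so LomL is active.
No repressor is bound and LomL is active, so *wexB* is transcribed.
So WexB is produced and active.
Fumarate is present, so OrvK is inactive.
Required activator OrvK is absent, so *jovG* is not transcribed.
So JovG is not produced.
With repressor WexB bound, *kepE* is not transcribed.
So KepE is not produced.
With repressor OxaY bound, *dovU* is not transcribed.
So DovU is not produced.
Shikimate is absent, so KepM is active.
No repressor is bound and KepM is active, so *dulB* is transcribed.
So DulB is produced and active.
Cu²⁺ is present, so HolF is inactive.
Tagatose is present, so RudM is inactive.
Required activator RudM is absent, so *purN* is not transcribed.
So PurN is not produced.
With no repressor bound, *vorD* is transcribed.
So VorD is produced and active.
MoO₄²⁻ is present, so KepL is inactive.
Citrulline is present, so TorL is active.
With repressor TorL bound, *velL* is not transcribed.
So VelL is not produced.
Required activator VelL is absent, so *jalD* is not transcribed.
So JalD is not produced.
With repressor VorD bound, *nolM* is not transcribed.
So NolM is not produced.
With repressor DulB bound, *sibZ* is not transcribed.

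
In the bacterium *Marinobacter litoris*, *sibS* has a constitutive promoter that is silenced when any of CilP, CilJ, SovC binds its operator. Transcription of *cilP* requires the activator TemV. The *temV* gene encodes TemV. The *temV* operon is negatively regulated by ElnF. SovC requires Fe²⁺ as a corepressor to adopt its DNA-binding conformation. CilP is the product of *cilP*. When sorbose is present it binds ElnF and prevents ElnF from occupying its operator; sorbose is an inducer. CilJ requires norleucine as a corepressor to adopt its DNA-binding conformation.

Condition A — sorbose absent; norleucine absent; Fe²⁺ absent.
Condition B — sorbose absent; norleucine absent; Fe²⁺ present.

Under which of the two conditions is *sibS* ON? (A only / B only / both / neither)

Condition A:
Sorbose is absent, so ElnF is active.
With repressor ElnF bound, *temV* is not transcribed.
So TemV is not produced.
Required activator TemV is absent, so *cilP* is not transcribed.
So CilP is not produced.
Norleucine is absent, so CilJ is inactive.
Fe²⁺ is absent, so SovC is inactive.
With no repressor bound, *sibS* is transcribed.
→ *sibS* is ON in A.
Condition B:
Sorbose is absent, so ElnF is active.
With repressor ElnF bound, *temV* is not transcribed.
So TemV is not produced.
Required activator TemV is absent, so *cilP* is not transcribed.
So CilP is not produced.
Norleucine is absent, so CilJ is inactive.
Fe²⁺ is present, so SovC is active.
With repressor SovC bound, *sibS* is not transcribed.
→ *sibS* is OFF in B.

A only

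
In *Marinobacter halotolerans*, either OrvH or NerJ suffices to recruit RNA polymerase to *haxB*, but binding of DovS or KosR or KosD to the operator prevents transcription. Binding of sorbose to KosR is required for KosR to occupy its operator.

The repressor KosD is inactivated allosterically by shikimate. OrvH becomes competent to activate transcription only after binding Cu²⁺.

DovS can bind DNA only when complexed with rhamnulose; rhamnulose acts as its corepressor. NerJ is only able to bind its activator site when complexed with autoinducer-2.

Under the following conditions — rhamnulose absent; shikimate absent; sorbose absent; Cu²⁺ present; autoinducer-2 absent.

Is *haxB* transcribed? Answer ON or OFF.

OFF

Rhamnulose is absent, so DovS is inactive.
Cu²⁺ is present, so OrvH is active.
Autoinducer-2 is absent, so NerJ is inactive.
Sorbose is absent, so KosR is inactive.
Shikimate is absent, so KosD is active.
With repressor KosD bound, *haxB* is not transcribed.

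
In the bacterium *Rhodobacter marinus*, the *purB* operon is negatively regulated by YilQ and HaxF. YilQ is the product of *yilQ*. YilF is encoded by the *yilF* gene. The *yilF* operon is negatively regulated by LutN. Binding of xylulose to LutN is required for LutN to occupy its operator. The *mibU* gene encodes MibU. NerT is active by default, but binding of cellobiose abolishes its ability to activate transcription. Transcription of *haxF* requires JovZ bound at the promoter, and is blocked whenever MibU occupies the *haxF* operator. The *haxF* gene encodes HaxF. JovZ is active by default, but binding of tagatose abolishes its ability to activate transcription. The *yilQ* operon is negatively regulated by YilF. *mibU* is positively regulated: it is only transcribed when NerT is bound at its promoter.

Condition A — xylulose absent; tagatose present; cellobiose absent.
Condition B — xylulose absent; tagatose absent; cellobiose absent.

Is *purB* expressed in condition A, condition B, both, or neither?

Condition A:
Xylulose is absent, so LutN is inactive.
With no repressor bound, *yilF* is transcribed.
So YilF is produced and active.
With repressor YilF bound, *yilQ* is not transcribed.
So YilQ is not produced.
Tagatose is present, so JovZ is inactive.
Cellobiose is absent, so NerT is active.
No repressor is bound and NerT is active, so *mibU* is transcribed.
So MibU is produced and active.
With repressor MibU bound, *haxF* is not transcribed.
So HaxF is not produced.
With no repressor bound, *purB* is transcribed.
→ *purB* is ON in A.
Condition B:
Xylulose is absent, so LutN is inactive.
With no repressor bound, *yilF* is transcribed.
So YilF is produced and active.
With repressor YilF bound, *yilQ* is not transcribed.
So YilQ is not produced.
Tagatose is absent, so JovZ is active.
Cellobiose is absent, so NerT is active.
No repressor is bound and NerT is active, so *mibU* is transcribed.
So MibU is produced and active.
With repressor MibU bound, *haxF* is not transcribed.
So HaxF is not produced.
With no repressor bound, *purB* is transcribed.
→ *purB* is ON in B.

both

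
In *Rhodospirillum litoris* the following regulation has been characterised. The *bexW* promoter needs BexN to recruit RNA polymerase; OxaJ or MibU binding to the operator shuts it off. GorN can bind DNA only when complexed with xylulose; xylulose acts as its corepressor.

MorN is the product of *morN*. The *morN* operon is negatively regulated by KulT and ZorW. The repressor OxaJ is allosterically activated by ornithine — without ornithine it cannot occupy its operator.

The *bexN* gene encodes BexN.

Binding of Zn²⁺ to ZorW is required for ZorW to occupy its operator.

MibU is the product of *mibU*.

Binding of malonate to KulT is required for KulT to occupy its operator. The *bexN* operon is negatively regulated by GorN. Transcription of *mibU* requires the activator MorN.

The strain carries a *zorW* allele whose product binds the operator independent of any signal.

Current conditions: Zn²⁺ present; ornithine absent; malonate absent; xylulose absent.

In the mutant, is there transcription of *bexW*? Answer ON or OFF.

Xylulose is absent, so GorN is inactive.
With no repressor bound, *bexN* is transcribed.
So BexN is produced and active.
Ornithine is absent, so OxaJ is inactive.
Malonate is absent, so KulT is inactive.
ZorW is constitutively active in this strain.
With repressor ZorW bound, *morN* is not transcribed.
So MorN is not produced.
Required activator MorN is absent, so *mibU* is not transcribed.
So MibU is not produced.
No repressor is bound and BexN is active, so *bexW* is transcribed.

ON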